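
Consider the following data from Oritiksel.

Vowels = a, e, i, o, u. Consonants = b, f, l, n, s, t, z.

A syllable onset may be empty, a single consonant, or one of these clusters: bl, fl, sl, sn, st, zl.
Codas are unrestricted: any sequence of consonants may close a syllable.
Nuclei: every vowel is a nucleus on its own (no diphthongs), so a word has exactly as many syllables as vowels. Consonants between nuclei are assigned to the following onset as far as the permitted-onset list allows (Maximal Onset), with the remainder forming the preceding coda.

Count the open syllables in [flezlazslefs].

1

Nuclei (vowels): e, a, e → 3 syllables.
Between /e/ (V1) and /a/ (V2): /zl/ — entire cluster is a permitted onset → onset /zl/, coda ∅.
Between /a/ (V2) and /e/ (V3): cluster /zsl/ — the longest permitted-onset suffix is /sl/; onset = /sl/, preceding coda = /z/.
Syllabification: fle.zlaz.slefs.
Classifying each syllable: /fle/ (open), /zlaz/ (closed), /slefs/ (closed).
Open syllables: 1.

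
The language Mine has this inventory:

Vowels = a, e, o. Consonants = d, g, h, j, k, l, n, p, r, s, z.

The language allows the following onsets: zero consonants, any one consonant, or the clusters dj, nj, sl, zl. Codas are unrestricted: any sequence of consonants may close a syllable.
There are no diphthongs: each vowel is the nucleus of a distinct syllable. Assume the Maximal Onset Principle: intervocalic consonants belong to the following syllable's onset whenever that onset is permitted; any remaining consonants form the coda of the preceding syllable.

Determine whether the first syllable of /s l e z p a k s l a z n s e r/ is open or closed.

closed

Vowels present: e, a, a, e; each is a nucleus, giving 4 syllables.
V1 /e/ – V2 /a/: /zp/ splits as /z/ + /p/ (/p/ is the longest suffix that is a licit onset).
V2 /a/ – V3 /a/: /ksl/; trying suffixes from longest down, /sl/ is the first permitted one, so coda /k/ | onset /sl/.
V3 /a/ – V4 /e/: /zns/ — longest licit onset from the right is /s/, leaving /zn/ as coda.
Syllabification: slez.pak.slazn.ser.
Syllable 1 is /slez/ with coda /z/, so it is closed.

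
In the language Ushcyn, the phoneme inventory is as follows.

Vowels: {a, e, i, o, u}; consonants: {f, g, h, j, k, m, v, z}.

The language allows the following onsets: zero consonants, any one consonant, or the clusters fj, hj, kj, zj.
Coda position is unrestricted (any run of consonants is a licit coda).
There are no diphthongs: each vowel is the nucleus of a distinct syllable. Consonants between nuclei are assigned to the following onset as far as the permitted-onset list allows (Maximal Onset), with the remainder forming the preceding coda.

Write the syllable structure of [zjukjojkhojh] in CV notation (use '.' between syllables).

CCV.CCVCC.CVCC

Vowels present: u, o, o; each is a nucleus, giving 3 syllables.
σ1/σ2 boundary: /kj/ — entire cluster is a permitted onset → onset /kj/, coda ∅.
σ2/σ3 boundary: /jkh/ splits as /jk/ + /h/ (/h/ is the longest suffix that is a licit onset).
Result: zju.kjojk.hojh.
Mapping each syllable to C/V: /zju/ → CCV, /kjojk/ → CCVCC, /hojh/ → CVCC.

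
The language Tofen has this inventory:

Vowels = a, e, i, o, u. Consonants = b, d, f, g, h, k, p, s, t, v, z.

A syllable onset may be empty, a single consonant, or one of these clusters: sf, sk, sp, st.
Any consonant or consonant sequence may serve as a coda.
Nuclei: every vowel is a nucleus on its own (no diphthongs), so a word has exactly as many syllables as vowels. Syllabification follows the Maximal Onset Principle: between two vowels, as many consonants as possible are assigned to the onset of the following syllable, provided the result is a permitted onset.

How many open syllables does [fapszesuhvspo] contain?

2

The vowels are a, e, u, o — 4 nuclei, so 4 syllables.
Between /a/ (V1) and /e/ (V2): /psz/ — longest licit onset from the right is /z/, leaving /ps/ as coda.
Between /e/ (V2) and /u/ (V3): /s/ → onset of the next syllable (single consonants are always licit onsets).
Between /u/ (V3) and /o/ (V4): cluster /hvsp/ — the longest permitted-onset suffix is /sp/; onset = /sp/, preceding coda = /hv/.
Syllabification: faps.ze.suhv.spo.
Classifying each syllable: /faps/ (closed), /ze/ (open), /suhv/ (closed), /spo/ (open).
Open syllables: 2.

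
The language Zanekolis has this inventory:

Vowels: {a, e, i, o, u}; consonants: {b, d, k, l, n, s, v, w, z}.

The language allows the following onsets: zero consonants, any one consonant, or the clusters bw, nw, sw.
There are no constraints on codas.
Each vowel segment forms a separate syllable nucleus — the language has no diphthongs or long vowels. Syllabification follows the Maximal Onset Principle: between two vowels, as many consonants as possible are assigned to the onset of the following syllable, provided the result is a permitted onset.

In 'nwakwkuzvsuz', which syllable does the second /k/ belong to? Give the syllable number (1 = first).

2

Nuclei (vowels): a, u, u → 3 syllables.
V1 /a/ – V2 /u/: /kwk/ splits as /kw/ + /k/ (/k/ is the longest suffix that is a licit onset).
V2 /u/ – V3 /u/: /zvs/ splits as /zv/ + /s/ (/s/ is the longest suffix that is a licit onset).
Putting it together: nwakw.kuzv.suz.
The second /k/ is in the onset of syllable 2 (/kuzv/).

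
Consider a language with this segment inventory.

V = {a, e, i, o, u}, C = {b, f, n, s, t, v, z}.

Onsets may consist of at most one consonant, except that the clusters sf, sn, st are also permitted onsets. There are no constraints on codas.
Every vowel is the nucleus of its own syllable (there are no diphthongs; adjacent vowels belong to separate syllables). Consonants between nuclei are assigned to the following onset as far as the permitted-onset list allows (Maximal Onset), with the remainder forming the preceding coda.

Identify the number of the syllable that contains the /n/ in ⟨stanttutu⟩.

The vowels are a, u, u — 3 nuclei, so 3 syllables.
σ1/σ2 boundary: /ntt/; trying suffixes from longest down, /t/ is the first permitted one, so coda /nt/ | onset /t/.
σ2/σ3 boundary: /t/ → onset of the next syllable (single consonants are always licit onsets).
Syllabification: stant.tu.tu.
The /n/ is in the coda of syllable 1 (/stant/).

1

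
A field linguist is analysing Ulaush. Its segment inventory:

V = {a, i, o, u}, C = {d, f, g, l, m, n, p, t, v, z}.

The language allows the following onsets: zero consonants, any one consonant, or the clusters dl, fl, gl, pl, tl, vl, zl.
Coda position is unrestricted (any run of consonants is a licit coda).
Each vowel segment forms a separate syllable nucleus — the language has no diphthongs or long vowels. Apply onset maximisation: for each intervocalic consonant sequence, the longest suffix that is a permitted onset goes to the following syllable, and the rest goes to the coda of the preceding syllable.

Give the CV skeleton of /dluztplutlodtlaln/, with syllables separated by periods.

CCVCC.CCV.CCVC.CCVCC

Nuclei (vowels): u, u, o, a → 4 syllables.
Between /u/ (V1) and /u/ (V2): /ztpl/ — longest licit onset from the right is /pl/, leaving /zt/ as coda.
Between /u/ (V2) and /o/ (V3): cluster /tl/ — /tl/ is itself a permitted onset, so the whole cluster goes right; preceding coda = ∅.
Between /o/ (V3) and /a/ (V4): /dtl/; trying suffixes from longest down, /tl/ is the first permitted one, so coda /d/ | onset /tl/.
Putting it together: dluzt.plu.tlod.tlaln.
Mapping each syllable to C/V: /dluzt/ → CCVCC, /plu/ → CCV, /tlod/ → CCVC, /tlaln/ → CCVCC.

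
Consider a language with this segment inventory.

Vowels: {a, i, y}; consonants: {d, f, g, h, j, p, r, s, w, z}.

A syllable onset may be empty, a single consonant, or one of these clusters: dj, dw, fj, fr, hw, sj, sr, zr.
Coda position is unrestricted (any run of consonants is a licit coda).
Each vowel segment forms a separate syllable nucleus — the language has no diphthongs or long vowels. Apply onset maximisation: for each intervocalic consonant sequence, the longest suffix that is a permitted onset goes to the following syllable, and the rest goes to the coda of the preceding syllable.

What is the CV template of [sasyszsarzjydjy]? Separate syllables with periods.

CV.CVCC.CVCC.CV.CCV

Vowels present: a, y, a, y, y; each is a nucleus, giving 5 syllables.
/a…y/ gap (V1→V2): /s/ is a single consonant, so it becomes the next onset.
/y…a/ gap (V2→V3): /szs/; trying suffixes from longest down, /s/ is the first permitted one, so coda /sz/ | onset /s/.
/a…y/ gap (V3→V4): /rzj/ — longest licit onset from the right is /j/, leaving /rz/ as coda.
/y…y/ gap (V4→V5): /dj/ is a licit onset in full, so it all attaches to the next syllable.
So the parse is sa.sysz.sarz.jy.djy.
Mapping each syllable to C/V: /sa/ → CV, /sysz/ → CVCC, /sarz/ → CVCC, /jy/ → CV, /djy/ → CCV.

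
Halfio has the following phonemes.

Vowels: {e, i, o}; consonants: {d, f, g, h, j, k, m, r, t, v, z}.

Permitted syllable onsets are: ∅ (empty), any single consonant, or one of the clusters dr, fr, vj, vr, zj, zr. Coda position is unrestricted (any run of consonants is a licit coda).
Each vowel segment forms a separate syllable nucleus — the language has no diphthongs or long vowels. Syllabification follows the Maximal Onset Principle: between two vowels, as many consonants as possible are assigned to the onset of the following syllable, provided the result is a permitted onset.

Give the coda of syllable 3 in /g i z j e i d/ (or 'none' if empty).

Vowels present: i, e, i; each is a nucleus, giving 3 syllables.
/i…e/ gap (V1→V2): /zj/ is a licit onset in full, so it all attaches to the next syllable.
/e…i/ gap (V2→V3): no consonants, so the boundary falls immediately after /e/.
Result: gi.zje.id.
Syllable 3 is /id/: onset ∅, nucleus /i/, coda /d/.

d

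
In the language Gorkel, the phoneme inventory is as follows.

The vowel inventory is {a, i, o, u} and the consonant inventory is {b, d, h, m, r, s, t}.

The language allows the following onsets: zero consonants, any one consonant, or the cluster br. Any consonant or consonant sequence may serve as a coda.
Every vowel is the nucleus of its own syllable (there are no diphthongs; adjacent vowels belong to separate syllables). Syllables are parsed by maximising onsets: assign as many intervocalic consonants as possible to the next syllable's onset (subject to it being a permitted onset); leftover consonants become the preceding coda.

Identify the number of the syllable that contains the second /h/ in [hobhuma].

Nuclei (vowels): o, u, a → 3 syllables.
Between /o/ (V1) and /u/ (V2): /bh/ splits as /b/ + /h/ (/h/ is the longest suffix that is a licit onset).
Between /u/ (V2) and /a/ (V3): just /m/ — single C goes to the following onset.
Putting it together: hob.hu.ma.
The second /h/ is in the onset of syllable 2 (/hu/).

2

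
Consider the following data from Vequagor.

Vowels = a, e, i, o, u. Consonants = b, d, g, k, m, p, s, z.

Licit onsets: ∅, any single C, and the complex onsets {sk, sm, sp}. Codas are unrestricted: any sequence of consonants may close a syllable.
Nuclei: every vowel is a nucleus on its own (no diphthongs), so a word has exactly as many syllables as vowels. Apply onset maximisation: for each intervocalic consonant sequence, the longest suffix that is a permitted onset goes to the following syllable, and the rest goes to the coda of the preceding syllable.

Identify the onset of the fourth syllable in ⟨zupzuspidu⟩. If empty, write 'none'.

The vowels are u, u, i, u — 4 nuclei, so 4 syllables.
Between /u/ (V1) and /u/ (V2): /pz/ — longest licit onset from the right is /z/, leaving /p/ as coda.
Between /u/ (V2) and /i/ (V3): /sp/ — entire cluster is a permitted onset → onset /sp/, coda ∅.
Between /i/ (V3) and /u/ (V4): just /d/ — single C goes to the following onset.
Syllabification: zup.zu.spi.du.
Syllable 4 is /du/: onset /d/, nucleus /u/, coda ∅.

d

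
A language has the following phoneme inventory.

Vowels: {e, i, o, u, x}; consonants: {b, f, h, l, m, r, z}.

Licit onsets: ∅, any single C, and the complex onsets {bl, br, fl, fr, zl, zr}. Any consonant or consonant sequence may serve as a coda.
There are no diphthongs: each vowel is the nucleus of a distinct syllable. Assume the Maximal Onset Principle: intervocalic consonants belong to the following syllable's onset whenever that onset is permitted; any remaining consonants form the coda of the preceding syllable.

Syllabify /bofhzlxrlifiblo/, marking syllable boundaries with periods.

bofh.zlxr.li.fi.blo

Vowels present: o, x, i, i, o; each is a nucleus, giving 5 syllables.
/o…x/ gap (V1→V2): cluster /fhzl/ — the longest permitted-onset suffix is /zl/; onset = /zl/, preceding coda = /fh/.
/x…i/ gap (V2→V3): cluster /rl/ — the longest permitted-onset suffix is /l/; onset = /l/, preceding coda = /r/.
/i…i/ gap (V3→V4): /f/ is a single consonant, so it becomes the next onset.
/i…o/ gap (V4→V5): cluster /bl/ — /bl/ is itself a permitted onset, so the whole cluster goes right; preceding coda = ∅.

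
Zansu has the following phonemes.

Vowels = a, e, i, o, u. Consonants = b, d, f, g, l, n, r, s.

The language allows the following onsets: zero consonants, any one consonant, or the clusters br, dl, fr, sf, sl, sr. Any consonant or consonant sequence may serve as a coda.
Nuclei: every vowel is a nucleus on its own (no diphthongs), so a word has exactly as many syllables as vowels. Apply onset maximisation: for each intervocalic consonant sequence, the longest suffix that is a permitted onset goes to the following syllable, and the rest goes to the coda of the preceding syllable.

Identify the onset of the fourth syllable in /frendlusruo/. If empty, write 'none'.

none

Nuclei (vowels): e, u, u, o → 4 syllables.
σ1/σ2 boundary: /ndl/ splits as /n/ + /dl/ (/dl/ is the longest suffix that is a licit onset).
σ2/σ3 boundary: /sr/ — entire cluster is a permitted onset → onset /sr/, coda ∅.
σ3/σ4 boundary: no consonants, so the boundary falls immediately after /u/.
Putting it together: fren.dlu.sru.o.
Syllable 4 is /o/: onset ∅, nucleus /o/, coda ∅.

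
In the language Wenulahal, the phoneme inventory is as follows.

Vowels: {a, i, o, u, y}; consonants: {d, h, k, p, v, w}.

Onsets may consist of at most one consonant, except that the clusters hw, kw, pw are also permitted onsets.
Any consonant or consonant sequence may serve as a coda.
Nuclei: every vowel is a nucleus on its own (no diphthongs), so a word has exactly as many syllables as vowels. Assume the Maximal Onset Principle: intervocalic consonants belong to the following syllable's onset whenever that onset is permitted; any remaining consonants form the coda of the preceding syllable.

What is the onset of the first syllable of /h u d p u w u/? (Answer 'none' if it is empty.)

Nuclei (vowels): u, u, u → 3 syllables.
V1 /u/ – V2 /u/: cluster /dp/ — the longest permitted-onset suffix is /p/; onset = /p/, preceding coda = /d/.
V2 /u/ – V3 /u/: /w/ is a single consonant, so it becomes the next onset.
Syllabification: hud.pu.wu.
Syllable 1 is /hud/: onset /h/, nucleus /u/, coda /d/.

h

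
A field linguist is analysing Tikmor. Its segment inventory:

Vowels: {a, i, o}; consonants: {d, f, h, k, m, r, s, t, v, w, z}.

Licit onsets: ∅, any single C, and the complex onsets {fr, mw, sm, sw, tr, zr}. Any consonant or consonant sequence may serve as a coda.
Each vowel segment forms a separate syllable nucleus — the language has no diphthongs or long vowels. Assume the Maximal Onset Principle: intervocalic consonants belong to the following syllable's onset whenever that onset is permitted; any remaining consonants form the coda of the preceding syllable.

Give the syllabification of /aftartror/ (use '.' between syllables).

The vowels are a, a, o — 3 nuclei, so 3 syllables.
/a…a/ gap (V1→V2): /ft/ splits as /f/ + /t/ (/t/ is the longest suffix that is a licit onset).
/a…o/ gap (V2→V3): /rtr/ — longest licit onset from the right is /tr/, leaving /r/ as coda.

af.tar.tror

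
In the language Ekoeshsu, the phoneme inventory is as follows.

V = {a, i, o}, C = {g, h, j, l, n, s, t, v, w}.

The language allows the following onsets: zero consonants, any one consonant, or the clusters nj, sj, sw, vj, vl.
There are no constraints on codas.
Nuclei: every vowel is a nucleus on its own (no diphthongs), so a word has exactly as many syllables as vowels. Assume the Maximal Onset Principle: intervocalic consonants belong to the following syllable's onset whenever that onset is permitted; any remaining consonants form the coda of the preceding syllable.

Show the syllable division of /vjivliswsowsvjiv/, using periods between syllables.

The vowels are i, i, o, i — 4 nuclei, so 4 syllables.
σ1/σ2 boundary: cluster /vl/ — /vl/ is itself a permitted onset, so the whole cluster goes right; preceding coda = ∅.
σ2/σ3 boundary: /sws/; trying suffixes from longest down, /s/ is the first permitted one, so coda /sw/ | onset /s/.
σ3/σ4 boundary: /wsvj/; trying suffixes from longest down, /vj/ is the first permitted one, so coda /ws/ | onset /vj/.

vji.vlisw.sows.vjiv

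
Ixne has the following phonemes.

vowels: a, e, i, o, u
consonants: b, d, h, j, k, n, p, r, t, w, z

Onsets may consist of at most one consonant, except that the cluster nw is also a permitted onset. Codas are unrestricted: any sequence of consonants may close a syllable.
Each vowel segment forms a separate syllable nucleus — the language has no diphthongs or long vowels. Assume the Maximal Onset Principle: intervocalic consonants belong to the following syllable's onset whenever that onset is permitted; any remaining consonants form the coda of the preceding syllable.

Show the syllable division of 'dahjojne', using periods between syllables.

dah.joj.ne

Vowels present: a, o, e; each is a nucleus, giving 3 syllables.
σ1/σ2 boundary: cluster /hj/ — the longest permitted-onset suffix is /j/; onset = /j/, preceding coda = /h/.
σ2/σ3 boundary: /jn/ — longest licit onset from the right is /n/, leaving /j/ as coda.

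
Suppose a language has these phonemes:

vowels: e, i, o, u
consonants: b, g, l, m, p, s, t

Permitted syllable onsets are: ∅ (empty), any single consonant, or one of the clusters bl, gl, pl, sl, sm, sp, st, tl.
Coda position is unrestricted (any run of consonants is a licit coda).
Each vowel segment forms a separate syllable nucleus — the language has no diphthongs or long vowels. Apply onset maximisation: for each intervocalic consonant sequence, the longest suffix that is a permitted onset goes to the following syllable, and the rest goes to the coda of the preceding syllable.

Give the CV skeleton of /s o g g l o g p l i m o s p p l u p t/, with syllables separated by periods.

CVC.CCVC.CCV.CVCC.CCVCC

Nuclei (vowels): o, o, i, o, u → 5 syllables.
V1 /o/ – V2 /o/: cluster /ggl/ — the longest permitted-onset suffix is /gl/; onset = /gl/, preceding coda = /g/.
V2 /o/ – V3 /i/: /gpl/ — longest licit onset from the right is /pl/, leaving /g/ as coda.
V3 /i/ – V4 /o/: /m/ → onset of the next syllable (single consonants are always licit onsets).
V4 /o/ – V5 /u/: cluster /sppl/ — the longest permitted-onset suffix is /pl/; onset = /pl/, preceding coda = /sp/.
Result: sog.glog.pli.mosp.plupt.
Mapping each syllable to C/V: /sog/ → CVC, /glog/ → CCVC, /pli/ → CCV, /mosp/ → CVCC, /plupt/ → CCVCC.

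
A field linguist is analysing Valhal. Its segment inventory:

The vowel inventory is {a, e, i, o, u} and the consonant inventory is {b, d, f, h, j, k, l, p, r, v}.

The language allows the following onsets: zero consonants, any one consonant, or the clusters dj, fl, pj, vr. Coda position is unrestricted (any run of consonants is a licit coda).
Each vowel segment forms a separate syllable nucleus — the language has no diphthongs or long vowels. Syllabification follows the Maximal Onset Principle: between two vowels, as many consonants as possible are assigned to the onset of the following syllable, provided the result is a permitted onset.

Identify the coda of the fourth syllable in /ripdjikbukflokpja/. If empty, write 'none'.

k

The vowels are i, i, u, o, a — 5 nuclei, so 5 syllables.
σ1/σ2 boundary: /pdj/; trying suffixes from longest down, /dj/ is the first permitted one, so coda /p/ | onset /dj/.
σ2/σ3 boundary: cluster /kb/ — the longest permitted-onset suffix is /b/; onset = /b/, preceding coda = /k/.
σ3/σ4 boundary: cluster /kfl/ — the longest permitted-onset suffix is /fl/; onset = /fl/, preceding coda = /k/.
σ4/σ5 boundary: cluster /kpj/ — the longest permitted-onset suffix is /pj/; onset = /pj/, preceding coda = /k/.
So the parse is rip.djik.buk.flok.pja.
Syllable 4 is /flok/: onset /fl/, nucleus /o/, coda /k/.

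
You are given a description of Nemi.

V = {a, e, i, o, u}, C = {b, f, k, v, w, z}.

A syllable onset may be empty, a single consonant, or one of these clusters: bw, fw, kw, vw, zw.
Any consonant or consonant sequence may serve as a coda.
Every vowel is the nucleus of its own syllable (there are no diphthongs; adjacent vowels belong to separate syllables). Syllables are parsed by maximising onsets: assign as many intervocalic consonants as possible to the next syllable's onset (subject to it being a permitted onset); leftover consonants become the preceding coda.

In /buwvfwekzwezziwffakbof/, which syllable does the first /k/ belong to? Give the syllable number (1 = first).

The vowels are u, e, e, i, a, o — 6 nuclei, so 6 syllables.
Between /u/ (V1) and /e/ (V2): /wvfw/ splits as /wv/ + /fw/ (/fw/ is the longest suffix that is a licit onset).
Between /e/ (V2) and /e/ (V3): /kzw/; trying suffixes from longest down, /zw/ is the first permitted one, so coda /k/ | onset /zw/.
Between /e/ (V3) and /i/ (V4): /zz/ splits as /z/ + /z/ (/z/ is the longest suffix that is a licit onset).
Between /i/ (V4) and /a/ (V5): /wff/ — longest licit onset from the right is /f/, leaving /wf/ as coda.
Between /a/ (V5) and /o/ (V6): /kb/ — longest licit onset from the right is /b/, leaving /k/ as coda.
So the parse is buwv.fwek.zwez.ziwf.fak.bof.
The first /k/ is in the coda of syllable 2 (/fwek/).

2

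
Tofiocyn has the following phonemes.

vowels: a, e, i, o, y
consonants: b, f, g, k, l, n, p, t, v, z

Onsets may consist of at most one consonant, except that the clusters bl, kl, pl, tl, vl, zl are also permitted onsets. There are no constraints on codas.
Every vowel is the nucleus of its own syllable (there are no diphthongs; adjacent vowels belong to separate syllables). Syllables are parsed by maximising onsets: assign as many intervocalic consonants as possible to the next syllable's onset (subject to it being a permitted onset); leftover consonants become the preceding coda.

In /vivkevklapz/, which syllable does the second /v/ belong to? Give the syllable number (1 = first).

Nuclei (vowels): i, e, a → 3 syllables.
/i…e/ gap (V1→V2): cluster /vk/ — the longest permitted-onset suffix is /k/; onset = /k/, preceding coda = /v/.
/e…a/ gap (V2→V3): cluster /vkl/ — the longest permitted-onset suffix is /kl/; onset = /kl/, preceding coda = /v/.
Putting it together: viv.kev.klapz.
The second /v/ is in the coda of syllable 1 (/viv/).

1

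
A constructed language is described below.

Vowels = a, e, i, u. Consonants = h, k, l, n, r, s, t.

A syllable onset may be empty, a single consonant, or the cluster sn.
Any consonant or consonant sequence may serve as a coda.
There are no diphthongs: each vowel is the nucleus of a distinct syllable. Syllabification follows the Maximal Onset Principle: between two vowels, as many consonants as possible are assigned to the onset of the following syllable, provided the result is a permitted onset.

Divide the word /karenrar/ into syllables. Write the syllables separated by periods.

ka.ren.rar

The vowels are a, e, a — 3 nuclei, so 3 syllables.
V1 /a/ – V2 /e/: /r/ is a single consonant, so it becomes the next onset.
V2 /e/ – V3 /a/: /nr/ — longest licit onset from the right is /r/, leaving /n/ as coda.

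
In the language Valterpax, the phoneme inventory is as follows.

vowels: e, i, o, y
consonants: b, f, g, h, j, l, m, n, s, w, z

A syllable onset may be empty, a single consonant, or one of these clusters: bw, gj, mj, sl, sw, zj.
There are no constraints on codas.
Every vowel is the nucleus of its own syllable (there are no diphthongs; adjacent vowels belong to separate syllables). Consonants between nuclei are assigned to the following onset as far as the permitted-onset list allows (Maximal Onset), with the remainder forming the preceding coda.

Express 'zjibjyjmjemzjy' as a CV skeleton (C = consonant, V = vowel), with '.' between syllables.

CCVC.CVC.CCVC.CCV

Vowels present: i, y, e, y; each is a nucleus, giving 4 syllables.
σ1/σ2 boundary: cluster /bj/ — the longest permitted-onset suffix is /j/; onset = /j/, preceding coda = /b/.
σ2/σ3 boundary: /jmj/; trying suffixes from longest down, /mj/ is the first permitted one, so coda /j/ | onset /mj/.
σ3/σ4 boundary: /mzj/ splits as /m/ + /zj/ (/zj/ is the longest suffix that is a licit onset).
Result: zjib.jyj.mjem.zjy.
Mapping each syllable to C/V: /zjib/ → CCVC, /jyj/ → CVC, /mjem/ → CCVC, /zjy/ → CCV.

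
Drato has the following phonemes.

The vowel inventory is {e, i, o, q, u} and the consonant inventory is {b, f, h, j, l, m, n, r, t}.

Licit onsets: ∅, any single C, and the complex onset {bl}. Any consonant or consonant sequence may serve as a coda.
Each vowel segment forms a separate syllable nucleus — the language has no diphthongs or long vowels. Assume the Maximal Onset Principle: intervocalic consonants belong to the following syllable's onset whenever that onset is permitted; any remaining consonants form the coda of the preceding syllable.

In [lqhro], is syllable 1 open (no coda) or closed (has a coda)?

closed

The vowels are q, o — 2 nuclei, so 2 syllables.
Between /q/ (V1) and /o/ (V2): cluster /hr/ — the longest permitted-onset suffix is /r/; onset = /r/, preceding coda = /h/.
Syllabification: lqh.ro.
Syllable 1 is /lqh/ with coda /h/, so it is closed.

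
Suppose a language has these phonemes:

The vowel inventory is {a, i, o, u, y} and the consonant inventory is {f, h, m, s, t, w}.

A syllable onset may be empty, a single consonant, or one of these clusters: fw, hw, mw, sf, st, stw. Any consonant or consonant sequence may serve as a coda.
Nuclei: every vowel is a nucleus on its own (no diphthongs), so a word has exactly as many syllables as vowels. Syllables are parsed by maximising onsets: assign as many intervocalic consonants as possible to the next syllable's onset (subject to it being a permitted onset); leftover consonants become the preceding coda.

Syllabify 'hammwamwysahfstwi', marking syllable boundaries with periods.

ham.mwa.mwy.sahf.stwi

Nuclei (vowels): a, a, y, a, i → 5 syllables.
σ1/σ2 boundary: /mmw/ — longest licit onset from the right is /mw/, leaving /m/ as coda.
σ2/σ3 boundary: cluster /mw/ — /mw/ is itself a permitted onset, so the whole cluster goes right; preceding coda = ∅.
σ3/σ4 boundary: /s/ → onset of the next syllable (single consonants are always licit onsets).
σ4/σ5 boundary: /hfstw/ splits as /hf/ + /stw/ (/stw/ is the longest suffix that is a licit onset).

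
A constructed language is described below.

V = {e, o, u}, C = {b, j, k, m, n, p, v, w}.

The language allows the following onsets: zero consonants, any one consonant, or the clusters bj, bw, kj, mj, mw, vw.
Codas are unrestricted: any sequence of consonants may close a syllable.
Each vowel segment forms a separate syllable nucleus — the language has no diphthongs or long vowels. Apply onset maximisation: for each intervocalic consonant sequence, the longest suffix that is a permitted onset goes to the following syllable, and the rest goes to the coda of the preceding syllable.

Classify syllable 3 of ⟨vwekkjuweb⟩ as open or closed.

closed

The vowels are e, u, e — 3 nuclei, so 3 syllables.
σ1/σ2 boundary: cluster /kkj/ — the longest permitted-onset suffix is /kj/; onset = /kj/, preceding coda = /k/.
σ2/σ3 boundary: just /w/ — single C goes to the following onset.
Syllabification: vwek.kju.web.
Syllable 3 is /web/ with coda /b/, so it is closed.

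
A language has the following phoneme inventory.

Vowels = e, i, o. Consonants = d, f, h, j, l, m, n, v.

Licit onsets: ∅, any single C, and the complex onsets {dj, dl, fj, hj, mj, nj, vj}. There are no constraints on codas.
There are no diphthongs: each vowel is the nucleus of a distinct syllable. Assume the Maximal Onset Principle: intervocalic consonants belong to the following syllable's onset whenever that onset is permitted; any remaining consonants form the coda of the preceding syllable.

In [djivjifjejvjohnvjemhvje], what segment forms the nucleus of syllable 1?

Nuclei (vowels): i, i, e, o, e, e → 6 syllables.
The first nucleus (vowel 1 from the left) is /i/.

i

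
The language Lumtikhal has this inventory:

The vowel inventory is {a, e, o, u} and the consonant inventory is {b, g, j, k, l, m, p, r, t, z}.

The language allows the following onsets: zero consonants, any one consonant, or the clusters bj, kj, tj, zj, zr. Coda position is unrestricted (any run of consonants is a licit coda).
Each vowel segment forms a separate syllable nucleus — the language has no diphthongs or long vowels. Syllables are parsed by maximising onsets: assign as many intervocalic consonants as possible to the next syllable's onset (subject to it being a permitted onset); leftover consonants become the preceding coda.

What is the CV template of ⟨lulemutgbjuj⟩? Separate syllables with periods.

CV.CV.CVCC.CCVC

Nuclei (vowels): u, e, u, u → 4 syllables.
/u…e/ gap (V1→V2): /l/ → onset of the next syllable (single consonants are always licit onsets).
/e…u/ gap (V2→V3): /m/ is a single consonant, so it becomes the next onset.
/u…u/ gap (V3→V4): /tgbj/; trying suffixes from longest down, /bj/ is the first permitted one, so coda /tg/ | onset /bj/.
Result: lu.le.mutg.bjuj.
Mapping each syllable to C/V: /lu/ → CV, /le/ → CV, /mutg/ → CVCC, /bjuj/ → CCVC.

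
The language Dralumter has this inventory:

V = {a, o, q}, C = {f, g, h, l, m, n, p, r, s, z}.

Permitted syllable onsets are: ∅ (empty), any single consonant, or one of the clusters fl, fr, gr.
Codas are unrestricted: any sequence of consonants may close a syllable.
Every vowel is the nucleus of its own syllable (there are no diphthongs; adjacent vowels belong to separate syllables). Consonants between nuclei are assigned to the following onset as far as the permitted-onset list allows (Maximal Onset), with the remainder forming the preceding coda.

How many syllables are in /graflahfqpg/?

3

The vowels are a, a, q — 3 nuclei, so 3 syllables.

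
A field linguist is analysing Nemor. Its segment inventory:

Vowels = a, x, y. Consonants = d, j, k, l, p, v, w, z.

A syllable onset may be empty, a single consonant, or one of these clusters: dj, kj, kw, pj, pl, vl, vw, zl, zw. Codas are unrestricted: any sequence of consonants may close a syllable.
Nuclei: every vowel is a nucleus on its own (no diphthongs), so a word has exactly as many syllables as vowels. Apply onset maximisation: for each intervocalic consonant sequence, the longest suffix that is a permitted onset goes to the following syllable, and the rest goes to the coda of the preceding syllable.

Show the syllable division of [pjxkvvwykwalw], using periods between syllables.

Nuclei (vowels): x, y, a → 3 syllables.
σ1/σ2 boundary: /kvvw/; trying suffixes from longest down, /vw/ is the first permitted one, so coda /kv/ | onset /vw/.
σ2/σ3 boundary: cluster /kw/ — /kw/ is itself a permitted onset, so the whole cluster goes right; preceding coda = ∅.

pjxkv.vwy.kwalw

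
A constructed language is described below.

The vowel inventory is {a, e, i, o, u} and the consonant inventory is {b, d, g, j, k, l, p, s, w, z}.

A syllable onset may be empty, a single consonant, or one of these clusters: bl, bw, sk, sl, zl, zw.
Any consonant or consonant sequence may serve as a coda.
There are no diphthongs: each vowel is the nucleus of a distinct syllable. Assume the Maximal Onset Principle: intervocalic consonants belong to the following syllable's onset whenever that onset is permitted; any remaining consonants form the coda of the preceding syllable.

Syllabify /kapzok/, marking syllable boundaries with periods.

Nuclei (vowels): a, o → 2 syllables.
Between /a/ (V1) and /o/ (V2): /pz/; trying suffixes from longest down, /z/ is the first permitted one, so coda /p/ | onset /z/.

kap.zok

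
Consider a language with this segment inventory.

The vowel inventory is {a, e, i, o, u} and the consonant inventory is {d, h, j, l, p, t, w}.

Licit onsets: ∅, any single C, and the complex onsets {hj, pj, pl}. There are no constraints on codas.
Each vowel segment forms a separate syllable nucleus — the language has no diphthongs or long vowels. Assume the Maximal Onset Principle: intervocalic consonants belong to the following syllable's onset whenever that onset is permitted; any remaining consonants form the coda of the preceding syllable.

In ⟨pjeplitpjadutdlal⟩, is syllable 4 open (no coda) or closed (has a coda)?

Nuclei (vowels): e, i, a, u, a → 5 syllables.
/e…i/ gap (V1→V2): /pl/ — entire cluster is a permitted onset → onset /pl/, coda ∅.
/i…a/ gap (V2→V3): /tpj/ — longest licit onset from the right is /pj/, leaving /t/ as coda.
/a…u/ gap (V3→V4): just /d/ — single C goes to the following onset.
/u…a/ gap (V4→V5): /tdl/ — longest licit onset from the right is /l/, leaving /td/ as coda.
Putting it together: pje.plit.pja.dutd.lal.
Syllable 4 is /dutd/ with coda /td/, so it is closed.

closed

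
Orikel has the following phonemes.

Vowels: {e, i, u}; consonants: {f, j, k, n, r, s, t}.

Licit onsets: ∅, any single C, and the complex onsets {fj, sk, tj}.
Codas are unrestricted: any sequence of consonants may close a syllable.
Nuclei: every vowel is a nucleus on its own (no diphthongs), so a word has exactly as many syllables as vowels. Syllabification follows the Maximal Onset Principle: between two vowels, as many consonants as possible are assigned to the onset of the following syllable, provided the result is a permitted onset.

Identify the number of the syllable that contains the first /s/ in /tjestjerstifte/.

1

Vowels present: e, e, i, e; each is a nucleus, giving 4 syllables.
σ1/σ2 boundary: /stj/ — longest licit onset from the right is /tj/, leaving /s/ as coda.
σ2/σ3 boundary: /rst/ — longest licit onset from the right is /t/, leaving /rs/ as coda.
σ3/σ4 boundary: cluster /ft/ — the longest permitted-onset suffix is /t/; onset = /t/, preceding coda = /f/.
Putting it together: tjes.tjers.tif.te.
The first /s/ is in the coda of syllable 1 (/tjes/).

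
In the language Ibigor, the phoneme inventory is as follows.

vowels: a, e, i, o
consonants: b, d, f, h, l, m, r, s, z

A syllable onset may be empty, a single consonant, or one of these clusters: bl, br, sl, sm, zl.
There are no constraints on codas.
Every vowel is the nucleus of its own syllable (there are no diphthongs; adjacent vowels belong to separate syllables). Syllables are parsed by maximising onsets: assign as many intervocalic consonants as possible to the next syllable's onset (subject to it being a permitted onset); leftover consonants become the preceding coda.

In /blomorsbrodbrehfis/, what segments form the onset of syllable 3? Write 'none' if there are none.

br

Vowels present: o, o, o, e, i; each is a nucleus, giving 5 syllables.
/o…o/ gap (V1→V2): /m/ → onset of the next syllable (single consonants are always licit onsets).
/o…o/ gap (V2→V3): /rsbr/; trying suffixes from longest down, /br/ is the first permitted one, so coda /rs/ | onset /br/.
/o…e/ gap (V3→V4): cluster /dbr/ — the longest permitted-onset suffix is /br/; onset = /br/, preceding coda = /d/.
/e…i/ gap (V4→V5): /hf/ — longest licit onset from the right is /f/, leaving /h/ as coda.
Result: blo.mors.brod.breh.fis.
Syllable 3 is /brod/: onset /br/, nucleus /o/, coda /d/.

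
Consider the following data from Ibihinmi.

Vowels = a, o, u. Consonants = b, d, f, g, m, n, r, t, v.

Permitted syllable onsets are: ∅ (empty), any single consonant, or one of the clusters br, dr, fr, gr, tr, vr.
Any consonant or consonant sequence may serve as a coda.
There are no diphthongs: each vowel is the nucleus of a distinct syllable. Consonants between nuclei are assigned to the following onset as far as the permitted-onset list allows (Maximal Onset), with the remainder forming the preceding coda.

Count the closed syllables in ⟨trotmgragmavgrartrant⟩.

The vowels are o, a, a, a, a — 5 nuclei, so 5 syllables.
/o…a/ gap (V1→V2): /tmgr/; trying suffixes from longest down, /gr/ is the first permitted one, so coda /tm/ | onset /gr/.
/a…a/ gap (V2→V3): /gm/ — longest licit onset from the right is /m/, leaving /g/ as coda.
/a…a/ gap (V3→V4): /vgr/ splits as /v/ + /gr/ (/gr/ is the longest suffix that is a licit onset).
/a…a/ gap (V4→V5): cluster /rtr/ — the longest permitted-onset suffix is /tr/; onset = /tr/, preceding coda = /r/.
Syllabification: trotm.grag.mav.grar.trant.
Classifying each syllable: /trotm/ (closed), /grag/ (closed), /mav/ (closed), /grar/ (closed), /trant/ (closed).
Closed syllables: 5.

5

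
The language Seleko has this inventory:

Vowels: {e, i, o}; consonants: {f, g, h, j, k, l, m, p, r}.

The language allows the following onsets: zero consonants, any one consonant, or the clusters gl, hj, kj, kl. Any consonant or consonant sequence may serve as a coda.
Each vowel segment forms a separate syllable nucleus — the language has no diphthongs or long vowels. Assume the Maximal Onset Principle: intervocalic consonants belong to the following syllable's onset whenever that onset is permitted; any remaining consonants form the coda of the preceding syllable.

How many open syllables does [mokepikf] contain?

Vowels present: o, e, i; each is a nucleus, giving 3 syllables.
/o…e/ gap (V1→V2): /k/ is a single consonant, so it becomes the next onset.
/e…i/ gap (V2→V3): just /p/ — single C goes to the following onset.
Result: mo.ke.pikf.
Classifying each syllable: /mo/ (open), /ke/ (open), /pikf/ (closed).
Open syllables: 2.

2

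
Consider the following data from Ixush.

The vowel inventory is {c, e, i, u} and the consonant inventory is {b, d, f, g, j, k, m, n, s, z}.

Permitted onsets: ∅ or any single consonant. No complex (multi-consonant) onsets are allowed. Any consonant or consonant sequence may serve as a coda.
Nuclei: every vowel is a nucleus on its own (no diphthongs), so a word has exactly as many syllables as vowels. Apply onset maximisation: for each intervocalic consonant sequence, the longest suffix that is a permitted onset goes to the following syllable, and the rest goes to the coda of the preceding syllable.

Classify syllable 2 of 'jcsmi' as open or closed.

The vowels are c, i — 2 nuclei, so 2 syllables.
σ1/σ2 boundary: cluster /sm/ — the longest permitted-onset suffix is /m/; onset = /m/, preceding coda = /s/.
Syllabification: jcs.mi.
Syllable 2 is /mi/; it ends in its nucleus with no coda, so it is open.

open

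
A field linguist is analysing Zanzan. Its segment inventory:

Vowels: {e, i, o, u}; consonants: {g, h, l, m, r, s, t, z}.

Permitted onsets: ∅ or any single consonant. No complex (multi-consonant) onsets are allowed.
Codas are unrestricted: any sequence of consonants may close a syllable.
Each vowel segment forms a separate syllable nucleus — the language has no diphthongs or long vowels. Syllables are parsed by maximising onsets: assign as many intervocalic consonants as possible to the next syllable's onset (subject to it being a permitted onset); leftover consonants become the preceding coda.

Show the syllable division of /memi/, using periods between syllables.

Vowels present: e, i; each is a nucleus, giving 2 syllables.
V1 /e/ – V2 /i/: just /m/ — single C goes to the following onset.

me.mi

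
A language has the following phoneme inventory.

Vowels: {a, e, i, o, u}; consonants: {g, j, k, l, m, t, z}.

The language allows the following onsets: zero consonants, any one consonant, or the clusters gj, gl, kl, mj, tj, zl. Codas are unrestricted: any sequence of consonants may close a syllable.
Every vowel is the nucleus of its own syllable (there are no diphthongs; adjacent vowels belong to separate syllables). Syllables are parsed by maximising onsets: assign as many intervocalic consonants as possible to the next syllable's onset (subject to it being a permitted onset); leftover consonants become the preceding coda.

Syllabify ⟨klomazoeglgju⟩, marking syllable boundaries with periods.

klo.ma.zo.egl.gju

The vowels are o, a, o, e, u — 5 nuclei, so 5 syllables.
V1 /o/ – V2 /a/: /m/ → onset of the next syllable (single consonants are always licit onsets).
V2 /a/ – V3 /o/: /z/ is a single consonant, so it becomes the next onset.
V3 /o/ – V4 /e/: nothing intervenes; syllable break is V.V.
V4 /e/ – V5 /u/: /glgj/; trying suffixes from longest down, /gj/ is the first permitted one, so coda /gl/ | onset /gj/.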